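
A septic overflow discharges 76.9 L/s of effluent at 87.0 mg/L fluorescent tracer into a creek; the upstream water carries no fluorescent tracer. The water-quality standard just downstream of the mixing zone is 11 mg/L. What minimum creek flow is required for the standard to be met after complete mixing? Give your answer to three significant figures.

531 L/s

Set C_mix = 11: (Q·0 + 76.90·87.00) / (Q + 76.90) = 11
→ Q = 76.90·(87.00 − 11)/(11 − 0) = 531.3 L/s.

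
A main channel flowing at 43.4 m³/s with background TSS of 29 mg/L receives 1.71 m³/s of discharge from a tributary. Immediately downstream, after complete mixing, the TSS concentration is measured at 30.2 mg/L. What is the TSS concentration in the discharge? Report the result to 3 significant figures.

60.7 mg/L

Mass balance: 43.40·29.00 + 1.710·Cₑ = 45.11·30.20
→ Cₑ = (45.11·30.20 − 43.40·29.00) / 1.710 = 60.66 mg/L.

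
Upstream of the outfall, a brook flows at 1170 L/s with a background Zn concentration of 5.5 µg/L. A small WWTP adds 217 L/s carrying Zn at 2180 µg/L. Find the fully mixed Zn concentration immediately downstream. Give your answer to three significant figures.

Conservation of mass: C = (1170·5.500 + 217.0·2180) / 1387 = 479500/1387 = 345.7 µg/L.

346 µg/L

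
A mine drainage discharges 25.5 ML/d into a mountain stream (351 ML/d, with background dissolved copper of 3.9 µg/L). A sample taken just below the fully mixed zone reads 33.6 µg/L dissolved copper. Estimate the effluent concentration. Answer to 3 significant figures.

Mass balance: 351.0·3.900 + 25.50·Cₑ = 376.5·33.60
→ Cₑ = (376.5·33.60 − 351.0·3.900) / 25.50 = 442.4 µg/L.

442 µg/L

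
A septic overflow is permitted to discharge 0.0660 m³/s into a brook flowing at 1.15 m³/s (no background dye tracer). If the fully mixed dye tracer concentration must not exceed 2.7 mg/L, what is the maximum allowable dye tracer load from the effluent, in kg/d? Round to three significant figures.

284 kg/d

Mass balance at the limit: 1.150·0 + 0.06600·Cₑ = 1.216·2.7 → Cₑ = 49.75 mg/L.
Load = 0.06600 m³/s × 49.75 g/m³ × 86 400 s/d = 283.7 kg/d.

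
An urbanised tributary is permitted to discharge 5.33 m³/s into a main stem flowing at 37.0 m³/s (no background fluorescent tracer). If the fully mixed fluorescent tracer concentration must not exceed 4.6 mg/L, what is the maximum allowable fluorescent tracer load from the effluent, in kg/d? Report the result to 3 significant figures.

16800 kg/d

Mass balance at the limit: 37.00·0 + 5.330·Cₑ = 42.33·4.6 → Cₑ = 36.53 mg/L.
Load = 5.330 m³/s × 36.53 g/m³ × 86 400 s/d = 16820 kg/d.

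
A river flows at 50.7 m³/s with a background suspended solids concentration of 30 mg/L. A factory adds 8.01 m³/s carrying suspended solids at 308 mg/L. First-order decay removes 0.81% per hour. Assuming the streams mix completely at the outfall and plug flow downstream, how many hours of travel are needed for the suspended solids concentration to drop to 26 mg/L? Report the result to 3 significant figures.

After mixing, C = (50.70·30.00 + 8.010·308.0) / 58.71 = 3988/58.71 = 67.93 mg/L.
0.81%/h lost → k = −ln(1 − 0.0081) = 0.008133 h⁻¹.
67.93·exp(−k·t) = 26 → t = ln(67.93/26)/k = 425100 s = 118.1 h.

118 h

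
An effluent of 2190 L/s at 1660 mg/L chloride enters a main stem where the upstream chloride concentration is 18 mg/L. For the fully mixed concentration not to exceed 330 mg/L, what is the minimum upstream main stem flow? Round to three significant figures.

Set C_mix = 330: (Q·18.00 + 2190·1660) / (Q + 2190) = 330
→ Q = 2190·(1660 − 330)/(330 − 18.00) = 9336 L/s.

9340 L/s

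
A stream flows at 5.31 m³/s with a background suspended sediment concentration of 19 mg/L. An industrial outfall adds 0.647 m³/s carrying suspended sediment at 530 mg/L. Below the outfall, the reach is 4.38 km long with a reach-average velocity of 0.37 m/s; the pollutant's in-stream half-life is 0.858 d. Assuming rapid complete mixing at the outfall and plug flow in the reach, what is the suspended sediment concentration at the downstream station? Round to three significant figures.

66.7 mg/L

After mixing, C = (5.310·19.00 + 0.6470·530.0) / 5.957 = 443.8/5.957 = 74.50 mg/L.
Travel time t = 4.38·1000 / 0.37 = 11840 s = 3.288 h.
Half-life 0.858 d → k = ln 2 / 0.858 = 0.8079 d⁻¹.
First-order decay: C = 74.50·exp(−k·t) = 74.50·0.8952 = 66.69 mg/L.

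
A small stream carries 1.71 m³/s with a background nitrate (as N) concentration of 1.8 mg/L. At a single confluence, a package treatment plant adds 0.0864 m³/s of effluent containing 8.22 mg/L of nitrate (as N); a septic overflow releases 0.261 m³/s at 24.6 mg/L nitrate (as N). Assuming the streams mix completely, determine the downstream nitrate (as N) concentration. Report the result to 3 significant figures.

Conservation of mass: C = (1.710·1.800 + 0.08640·8.220 + 0.2610·24.60) / 2.057 = 10.21/2.057 = 4.962 mg/L.

4.96 mg/L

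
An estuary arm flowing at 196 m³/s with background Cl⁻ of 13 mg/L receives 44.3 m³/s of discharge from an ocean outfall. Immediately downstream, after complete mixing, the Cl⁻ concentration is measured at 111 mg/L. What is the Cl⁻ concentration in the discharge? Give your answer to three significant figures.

Mass balance: 196.0·13.00 + 44.30·Cₑ = 240.3·111.0
→ Cₑ = (240.3·111.0 − 196.0·13.00) / 44.30 = 544.6 mg/L.

545 mg/L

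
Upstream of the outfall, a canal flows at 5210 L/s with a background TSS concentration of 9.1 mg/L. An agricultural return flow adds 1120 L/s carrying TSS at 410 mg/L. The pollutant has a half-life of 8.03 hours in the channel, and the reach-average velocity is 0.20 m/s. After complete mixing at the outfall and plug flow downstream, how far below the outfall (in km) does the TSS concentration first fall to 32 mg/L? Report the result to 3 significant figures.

7.65 km

Mass balance: C = (5210·9.100 + 1120·410.0) / 6330 = 506600/6330 = 80.03 mg/L.
Half-life 8.03 h → k = ln 2 / 8.03 = 0.08632 h⁻¹ = 2.072 d⁻¹.
Set 80.03·exp(−k·t) = 32 → t = ln(80.03/32)/k = 38230 s = 10.62 h.
Distance = v·t = 0.20·38230 = 7646 m = 7.646 km.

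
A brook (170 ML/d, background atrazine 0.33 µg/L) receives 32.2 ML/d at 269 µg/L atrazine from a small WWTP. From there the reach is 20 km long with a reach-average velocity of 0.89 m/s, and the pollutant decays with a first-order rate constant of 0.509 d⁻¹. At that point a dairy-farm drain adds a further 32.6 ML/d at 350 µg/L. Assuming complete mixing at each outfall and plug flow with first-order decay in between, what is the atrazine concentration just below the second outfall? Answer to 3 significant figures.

81.1 µg/L

After mixing, C = (170.0·0.3300 + 32.20·269.0) / 202.2 = 8718/202.2 = 43.12 µg/L; combined flow 202.2 ML/d.
Travel time t = 20·1000 / 0.89 = 22470 s = 6.242 h.
After decay, C = 43.12 × e^(−kt) = 43.12 × 0.8760 = 37.77 µg/L.
Second outfall: C = (202.2·37.77 + 32.60·350.0)/234.8 = 81.12 µg/L.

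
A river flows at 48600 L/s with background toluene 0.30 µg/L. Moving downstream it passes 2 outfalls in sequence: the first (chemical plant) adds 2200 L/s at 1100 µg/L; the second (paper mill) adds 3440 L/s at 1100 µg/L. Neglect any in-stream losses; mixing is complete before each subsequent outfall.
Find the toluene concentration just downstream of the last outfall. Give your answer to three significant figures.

After outfall 1: Q = 48600 + 2200 = 50800 L/s; C = (48600·0.3000 + 2200·1100)/50800 = 47.92 µg/L.
After outfall 2: Q = 50800 + 3440 = 54240 L/s; C = (50800·47.92 + 3440·1100)/54240 = 114.6 µg/L.

115 µg/L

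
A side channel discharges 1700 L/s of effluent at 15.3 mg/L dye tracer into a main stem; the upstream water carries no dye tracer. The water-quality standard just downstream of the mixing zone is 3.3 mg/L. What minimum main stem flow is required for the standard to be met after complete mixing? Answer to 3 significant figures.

Set C_mix = 3.3: (Q·0 + 1700·15.30) / (Q + 1700) = 3.3
→ Q = 1700·(15.30 − 3.3)/(3.3 − 0) = 6182 L/s.

6180 L/s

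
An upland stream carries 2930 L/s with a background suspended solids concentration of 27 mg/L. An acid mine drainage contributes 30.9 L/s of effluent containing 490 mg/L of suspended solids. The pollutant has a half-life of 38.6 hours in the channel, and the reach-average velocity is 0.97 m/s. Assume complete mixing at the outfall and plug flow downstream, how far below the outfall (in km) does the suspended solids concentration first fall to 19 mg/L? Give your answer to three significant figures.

100 km

Conservation of mass: C = (2930·27.00 + 30.90·490.0) / 2961 = 94250/2961 = 31.83 mg/L.
Half-life 38.6 h → k = ln 2 / 38.6 = 0.01796 h⁻¹ = 0.4310 d⁻¹.
Set 31.83·exp(−k·t) = 19 → t = ln(31.83/19)/k = 103500 s = 28.74 h.
Distance = v·t = 0.97·103500 = 100300 m = 100.3 km.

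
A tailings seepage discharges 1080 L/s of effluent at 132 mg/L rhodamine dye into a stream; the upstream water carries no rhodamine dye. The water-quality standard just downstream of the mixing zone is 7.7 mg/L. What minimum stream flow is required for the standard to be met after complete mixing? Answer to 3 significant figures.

Set C_mix = 7.7: (Q·0 + 1080·132.0) / (Q + 1080) = 7.7
→ Q = 1080·(132.0 − 7.7)/(7.7 − 0) = 17430 L/s.

17400 L/s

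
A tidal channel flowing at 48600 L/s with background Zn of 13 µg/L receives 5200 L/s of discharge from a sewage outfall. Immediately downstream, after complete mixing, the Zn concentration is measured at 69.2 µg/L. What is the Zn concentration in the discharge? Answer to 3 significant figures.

594 µg/L

Mass balance: 48600·13.00 + 5200·Cₑ = 53800·69.20
→ Cₑ = (53800·69.20 − 48600·13.00) / 5200 = 594.5 µg/L.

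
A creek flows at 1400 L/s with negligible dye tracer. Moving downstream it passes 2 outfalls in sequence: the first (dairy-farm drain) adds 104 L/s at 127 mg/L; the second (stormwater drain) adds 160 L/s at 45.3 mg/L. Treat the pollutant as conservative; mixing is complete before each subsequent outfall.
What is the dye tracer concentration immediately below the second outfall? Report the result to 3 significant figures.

12.3 mg/L

After outfall 1: Q = 1400 + 104.0 = 1504 L/s; C = (1400·0 + 104.0·127.0)/1504 = 8.782 mg/L.
After outfall 2: Q = 1504 + 160.0 = 1664 L/s; C = (1504·8.782 + 160.0·45.30)/1664 = 12.29 mg/L.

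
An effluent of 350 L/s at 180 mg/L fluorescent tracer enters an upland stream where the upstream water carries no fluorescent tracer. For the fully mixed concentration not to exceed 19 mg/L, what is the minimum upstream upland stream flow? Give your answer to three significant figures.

2970 L/s

Set C_mix = 19: (Q·0 + 350.0·180.0) / (Q + 350.0) = 19
→ Q = 350.0·(180.0 − 19)/(19 − 0) = 2966 L/s.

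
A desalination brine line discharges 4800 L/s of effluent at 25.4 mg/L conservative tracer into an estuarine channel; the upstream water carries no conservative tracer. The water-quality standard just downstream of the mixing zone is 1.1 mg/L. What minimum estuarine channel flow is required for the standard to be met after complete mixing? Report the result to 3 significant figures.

Set C_mix = 1.1: (Q·0 + 4800·25.40) / (Q + 4800) = 1.1
→ Q = 4800·(25.40 − 1.1)/(1.1 − 0) = 106000 L/s.

106000 L/s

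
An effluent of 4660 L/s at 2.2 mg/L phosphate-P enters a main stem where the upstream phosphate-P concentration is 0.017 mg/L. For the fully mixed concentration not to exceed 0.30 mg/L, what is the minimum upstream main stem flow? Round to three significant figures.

Set C_mix = 0.30: (Q·0.01700 + 4660·2.200) / (Q + 4660) = 0.30
→ Q = 4660·(2.200 − 0.30)/(0.30 − 0.01700) = 31290 L/s.

31300 L/s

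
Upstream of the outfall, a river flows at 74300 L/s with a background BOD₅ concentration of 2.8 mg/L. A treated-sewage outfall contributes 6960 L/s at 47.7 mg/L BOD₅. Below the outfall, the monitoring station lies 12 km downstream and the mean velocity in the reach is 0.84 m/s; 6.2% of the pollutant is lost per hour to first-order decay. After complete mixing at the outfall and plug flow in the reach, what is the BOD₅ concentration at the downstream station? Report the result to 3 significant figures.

5.16 mg/L

Conservation of mass: C = (74300·2.800 + 6960·47.70) / 81260 = 540000/81260 = 6.646 mg/L.
Travel time t = 12·1000 / 0.84 = 14290 s = 3.968 h.
6.2%/h lost → k = −ln(1 − 0.062) = 0.06401 h⁻¹.
First-order decay: C = 6.646·exp(−k·t) = 6.646·0.7757 = 5.155 mg/L.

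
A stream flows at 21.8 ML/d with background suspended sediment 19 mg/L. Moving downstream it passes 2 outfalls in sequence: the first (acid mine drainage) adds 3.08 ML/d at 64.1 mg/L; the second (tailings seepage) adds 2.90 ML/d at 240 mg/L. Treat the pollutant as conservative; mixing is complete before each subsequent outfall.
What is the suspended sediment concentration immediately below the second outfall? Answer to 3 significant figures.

After outfall 1: Q = 21.80 + 3.080 = 24.88 ML/d; C = (21.80·19.00 + 3.080·64.10)/24.88 = 24.58 mg/L.
After outfall 2: Q = 24.88 + 2.900 = 27.78 ML/d; C = (24.88·24.58 + 2.900·240.0)/27.78 = 47.07 mg/L.

47.1 mg/L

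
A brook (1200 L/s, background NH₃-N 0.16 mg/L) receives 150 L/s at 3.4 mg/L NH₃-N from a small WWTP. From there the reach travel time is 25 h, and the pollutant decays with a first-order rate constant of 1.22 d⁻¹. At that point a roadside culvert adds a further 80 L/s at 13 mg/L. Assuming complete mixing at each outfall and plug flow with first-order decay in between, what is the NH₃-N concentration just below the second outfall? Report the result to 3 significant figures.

0.865 mg/L

Mixed concentration C = ΣQC/ΣQ = (1200·0.1600 + 150.0·3.400) / 1350 = 702.0/1350 = 0.5200 mg/L; combined flow 1350 L/s.
Applying C = C₀e^(−kt): 0.5200 × 0.2806 = 0.1459 mg/L.
At the second outfall, C = (1350·0.1459 + 80.00·13.00) / (1350 + 80.00) = 0.8650 mg/L.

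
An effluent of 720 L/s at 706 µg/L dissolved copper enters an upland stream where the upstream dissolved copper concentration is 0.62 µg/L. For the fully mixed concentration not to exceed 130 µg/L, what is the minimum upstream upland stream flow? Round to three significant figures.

Set C_mix = 130: (Q·0.6200 + 720.0·706.0) / (Q + 720.0) = 130
→ Q = 720.0·(706.0 − 130)/(130 − 0.6200) = 3205 L/s.

3210 L/s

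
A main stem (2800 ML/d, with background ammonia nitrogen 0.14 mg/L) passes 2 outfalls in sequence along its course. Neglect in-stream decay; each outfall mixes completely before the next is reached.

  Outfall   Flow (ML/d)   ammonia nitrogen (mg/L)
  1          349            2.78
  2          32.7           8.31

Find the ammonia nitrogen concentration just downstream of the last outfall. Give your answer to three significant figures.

Below outfall 1: Q → 3149 ML/d, C = (2800·0.1400 + 349.0·2.780)/3149 = 0.4326 mg/L.
Below outfall 2: Q → 3182 ML/d, C = (3149·0.4326 + 32.70·8.310)/3182 = 0.5135 mg/L.

0.514 mg/L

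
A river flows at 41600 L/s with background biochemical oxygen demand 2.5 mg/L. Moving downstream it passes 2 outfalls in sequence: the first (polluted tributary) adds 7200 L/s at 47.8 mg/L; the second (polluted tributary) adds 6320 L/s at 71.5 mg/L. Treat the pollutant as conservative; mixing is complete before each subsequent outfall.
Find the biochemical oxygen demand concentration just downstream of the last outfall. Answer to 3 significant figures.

16.3 mg/L

After outfall 1: Q = 41600 + 7200 = 48800 L/s; C = (41600·2.500 + 7200·47.80)/48800 = 9.184 mg/L.
After outfall 2: Q = 48800 + 6320 = 55120 L/s; C = (48800·9.184 + 6320·71.50)/55120 = 16.33 mg/L.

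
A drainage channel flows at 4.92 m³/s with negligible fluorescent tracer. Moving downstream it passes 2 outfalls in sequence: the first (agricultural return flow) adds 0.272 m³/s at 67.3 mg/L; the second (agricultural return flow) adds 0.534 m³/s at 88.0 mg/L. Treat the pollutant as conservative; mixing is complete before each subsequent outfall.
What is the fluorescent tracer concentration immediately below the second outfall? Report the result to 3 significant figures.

Outfall 1: combined Q = 5.192 m³/s; C = (4.920·0 + 0.2720·67.30)/5.192 = 3.526 mg/L.
Outfall 2: combined Q = 5.726 m³/s; C = (5.192·3.526 + 0.5340·88.00)/5.726 = 11.40 mg/L.

11.4 mg/L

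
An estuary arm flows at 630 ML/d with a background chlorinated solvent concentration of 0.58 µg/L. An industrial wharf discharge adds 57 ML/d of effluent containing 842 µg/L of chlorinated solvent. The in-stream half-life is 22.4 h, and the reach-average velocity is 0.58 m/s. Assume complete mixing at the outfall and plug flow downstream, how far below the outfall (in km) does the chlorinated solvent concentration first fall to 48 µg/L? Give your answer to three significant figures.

Flow-weighted average: C = (630.0·0.5800 + 57.00·842.0) / 687.0 = 48360/687.0 = 70.39 µg/L.
Half-life 22.4 h → k = ln 2 / 22.4 = 0.03094 h⁻¹ = 0.7427 d⁻¹.
Set 70.39·exp(−k·t) = 48 → t = ln(70.39/48)/k = 44540 s = 12.37 h.
Distance = v·t = 0.58·44540 = 25840 m = 25.84 km.

25.8 km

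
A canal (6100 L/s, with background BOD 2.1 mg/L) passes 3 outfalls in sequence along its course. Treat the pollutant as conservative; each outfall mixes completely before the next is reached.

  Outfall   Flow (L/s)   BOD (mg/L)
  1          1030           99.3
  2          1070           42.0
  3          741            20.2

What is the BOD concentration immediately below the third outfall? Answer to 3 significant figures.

Outfall 1: combined Q = 7130 L/s; C = (6100·2.100 + 1030·99.30)/7130 = 16.14 mg/L.
Outfall 2: combined Q = 8200 L/s; C = (7130·16.14 + 1070·42.00)/8200 = 19.52 mg/L.
Outfall 3: combined Q = 8941 L/s; C = (8200·19.52 + 741.0·20.20)/8941 = 19.57 mg/L.

19.6 mg/L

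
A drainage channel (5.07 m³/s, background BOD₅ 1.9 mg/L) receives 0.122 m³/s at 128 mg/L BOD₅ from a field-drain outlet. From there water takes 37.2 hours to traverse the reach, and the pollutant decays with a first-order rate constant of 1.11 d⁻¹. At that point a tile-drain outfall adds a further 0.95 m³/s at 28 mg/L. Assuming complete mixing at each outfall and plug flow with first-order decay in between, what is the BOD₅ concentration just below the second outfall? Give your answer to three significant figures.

Mass balance: C = (5.070·1.900 + 0.1220·128.0) / 5.192 = 25.25/5.192 = 4.863 mg/L; combined flow 5.192 m³/s.
After decay, C = 4.863 × e^(−kt) = 4.863 × 0.1790 = 0.8704 mg/L.
At the second outfall, C = (5.192·0.8704 + 0.9500·28.00) / (5.192 + 0.9500) = 5.067 mg/L.

5.07 mg/L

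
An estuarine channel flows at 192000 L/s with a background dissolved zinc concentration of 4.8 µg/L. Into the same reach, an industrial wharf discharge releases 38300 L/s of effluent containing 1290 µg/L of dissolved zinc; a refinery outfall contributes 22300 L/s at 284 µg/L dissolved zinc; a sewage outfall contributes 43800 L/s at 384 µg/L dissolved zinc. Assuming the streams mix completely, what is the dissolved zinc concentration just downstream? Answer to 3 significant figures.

After mixing, C = (192000·4.800 + 38300·1290 + 22300·284.0 + 43800·384.0) / 296400 = 73480000/296400 = 247.9 µg/L.

248 µg/L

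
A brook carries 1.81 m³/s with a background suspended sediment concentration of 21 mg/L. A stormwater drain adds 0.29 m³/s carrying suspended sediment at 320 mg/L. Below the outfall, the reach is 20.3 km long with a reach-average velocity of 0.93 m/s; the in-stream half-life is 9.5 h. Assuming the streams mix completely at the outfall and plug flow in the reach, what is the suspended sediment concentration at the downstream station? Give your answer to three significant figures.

After mixing, C = (1.810·21.00 + 0.2900·320.0) / 2.100 = 130.8/2.100 = 62.29 mg/L.
Travel time t = 20.3·1000 / 0.93 = 21830 s = 6.063 h.
Half-life 9.5 h → k = ln 2 / 9.5 = 0.07296 h⁻¹ = 1.751 d⁻¹.
Decay over the reach: 62.29·exp(−kt) = 62.29·0.6425 = 40.02 mg/L.

40.0 mg/L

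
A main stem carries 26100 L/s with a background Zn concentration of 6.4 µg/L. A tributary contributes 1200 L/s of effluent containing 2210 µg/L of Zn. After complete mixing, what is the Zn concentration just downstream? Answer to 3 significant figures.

After mixing, C = (26100·6.400 + 1200·2210) / 27300 = 2819000/27300 = 103.3 µg/L.

103 µg/L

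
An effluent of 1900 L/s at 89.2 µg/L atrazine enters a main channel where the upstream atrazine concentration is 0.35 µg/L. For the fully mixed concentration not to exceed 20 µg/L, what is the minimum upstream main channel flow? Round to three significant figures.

6690 L/s

Set C_mix = 20: (Q·0.3500 + 1900·89.20) / (Q + 1900) = 20
→ Q = 1900·(89.20 − 20)/(20 − 0.3500) = 6691 L/s.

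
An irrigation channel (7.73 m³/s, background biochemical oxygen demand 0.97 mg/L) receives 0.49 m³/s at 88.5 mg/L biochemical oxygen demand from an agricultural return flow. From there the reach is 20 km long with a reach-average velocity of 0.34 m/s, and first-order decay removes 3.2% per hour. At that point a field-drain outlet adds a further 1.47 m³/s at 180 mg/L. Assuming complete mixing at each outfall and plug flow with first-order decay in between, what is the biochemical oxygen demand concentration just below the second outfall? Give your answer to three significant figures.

30.4 mg/L

Conservation of mass: C = (7.730·0.9700 + 0.4900·88.50) / 8.220 = 50.86/8.220 = 6.188 mg/L; combined flow 8.220 m³/s.
Travel time t = 20·1000 / 0.34 = 58820 s = 16.34 h.
3.2%/h lost → k = −ln(1 − 0.032) = 0.03252 h⁻¹.
After decay, C = 6.188 × e^(−kt) = 6.188 × 0.5878 = 3.637 mg/L.
At the second outfall, C = (8.220·3.637 + 1.470·180.0) / (8.220 + 1.470) = 30.39 mg/L.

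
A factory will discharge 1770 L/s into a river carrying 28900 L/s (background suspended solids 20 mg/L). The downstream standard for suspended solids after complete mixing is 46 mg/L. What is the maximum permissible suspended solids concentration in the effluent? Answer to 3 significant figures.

471 mg/L

At the limit, (Qr·Cr + Qe·Cₑ)/(Qr + Qe) = 46:
Cₑ = (30670·46 − 28900·20.00) / 1770 = 470.5 mg/L.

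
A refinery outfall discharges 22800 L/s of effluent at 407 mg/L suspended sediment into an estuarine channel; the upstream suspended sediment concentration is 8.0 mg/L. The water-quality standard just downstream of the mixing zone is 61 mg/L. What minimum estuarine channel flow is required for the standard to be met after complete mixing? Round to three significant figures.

Set C_mix = 61: (Q·8.000 + 22800·407.0) / (Q + 22800) = 61
→ Q = 22800·(407.0 − 61)/(61 − 8.000) = 148800 L/s.

149000 L/s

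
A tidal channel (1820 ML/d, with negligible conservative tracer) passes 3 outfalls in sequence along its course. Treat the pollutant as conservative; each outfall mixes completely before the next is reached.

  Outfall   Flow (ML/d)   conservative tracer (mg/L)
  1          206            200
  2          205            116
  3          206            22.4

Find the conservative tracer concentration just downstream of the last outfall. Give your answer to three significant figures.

Outfall 1: combined Q = 2026 ML/d; C = (1820·0 + 206.0·200.0)/2026 = 20.34 mg/L.
Outfall 2: combined Q = 2231 ML/d; C = (2026·20.34 + 205.0·116.0)/2231 = 29.13 mg/L.
Outfall 3: combined Q = 2437 ML/d; C = (2231·29.13 + 206.0·22.40)/2437 = 28.56 mg/L.

28.6 mg/L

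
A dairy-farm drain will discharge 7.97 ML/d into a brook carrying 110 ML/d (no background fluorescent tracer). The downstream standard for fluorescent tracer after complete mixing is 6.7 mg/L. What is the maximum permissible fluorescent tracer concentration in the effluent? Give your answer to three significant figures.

99.2 mg/L

At the limit, (Qr·Cr + Qe·Cₑ)/(Qr + Qe) = 6.7:
Cₑ = (118.0·6.7 − 110.0·0) / 7.970 = 99.17 mg/L.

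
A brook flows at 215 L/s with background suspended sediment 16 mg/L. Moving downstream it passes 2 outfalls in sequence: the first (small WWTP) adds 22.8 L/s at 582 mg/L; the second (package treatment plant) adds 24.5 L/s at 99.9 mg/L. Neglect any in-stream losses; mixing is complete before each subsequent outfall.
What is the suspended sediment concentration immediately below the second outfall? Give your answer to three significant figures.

73.0 mg/L

Below outfall 1: Q → 237.8 L/s, C = (215.0·16.00 + 22.80·582.0)/237.8 = 70.27 mg/L.
Below outfall 2: Q → 262.3 L/s, C = (237.8·70.27 + 24.50·99.90)/262.3 = 73.04 mg/L.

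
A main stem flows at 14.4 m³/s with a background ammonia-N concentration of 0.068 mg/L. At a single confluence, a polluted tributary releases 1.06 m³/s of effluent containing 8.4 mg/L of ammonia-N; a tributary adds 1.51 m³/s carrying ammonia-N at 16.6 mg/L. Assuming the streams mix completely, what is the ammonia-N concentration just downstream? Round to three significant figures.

2.06 mg/L

Mass balance: C = (14.40·0.06800 + 1.060·8.400 + 1.510·16.60) / 16.97 = 34.95/16.97 = 2.059 mg/L.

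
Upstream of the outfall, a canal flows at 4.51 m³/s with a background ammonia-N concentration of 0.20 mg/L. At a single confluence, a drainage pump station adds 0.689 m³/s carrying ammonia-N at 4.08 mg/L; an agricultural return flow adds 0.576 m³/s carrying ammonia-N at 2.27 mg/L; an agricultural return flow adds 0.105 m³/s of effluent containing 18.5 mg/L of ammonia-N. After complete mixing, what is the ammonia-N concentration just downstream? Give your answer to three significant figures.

Mass balance: C = (4.510·0.2000 + 0.6890·4.080 + 0.5760·2.270 + 0.1050·18.50) / 5.880 = 6.963/5.880 = 1.184 mg/L.

1.18 mg/L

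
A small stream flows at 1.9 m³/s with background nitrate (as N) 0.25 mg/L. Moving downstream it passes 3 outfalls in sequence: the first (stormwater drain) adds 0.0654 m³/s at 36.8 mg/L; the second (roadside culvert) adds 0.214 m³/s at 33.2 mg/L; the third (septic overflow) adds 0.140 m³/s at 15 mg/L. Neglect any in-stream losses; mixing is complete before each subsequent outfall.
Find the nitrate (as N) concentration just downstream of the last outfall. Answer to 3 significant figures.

Outfall 1: combined Q = 1.965 m³/s; C = (1.900·0.2500 + 0.06540·36.80)/1.965 = 1.466 mg/L.
Outfall 2: combined Q = 2.179 m³/s; C = (1.965·1.466 + 0.2140·33.20)/2.179 = 4.582 mg/L.
Outfall 3: combined Q = 2.319 m³/s; C = (2.179·4.582 + 0.1400·15.00)/2.319 = 5.211 mg/L.

5.21 mg/L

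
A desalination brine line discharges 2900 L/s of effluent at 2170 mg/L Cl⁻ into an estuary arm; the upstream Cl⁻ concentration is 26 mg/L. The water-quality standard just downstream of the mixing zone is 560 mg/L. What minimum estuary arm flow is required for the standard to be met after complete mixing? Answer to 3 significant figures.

8740 L/s

Set C_mix = 560: (Q·26.00 + 2900·2170) / (Q + 2900) = 560
→ Q = 2900·(2170 − 560)/(560 − 26.00) = 8743 L/s.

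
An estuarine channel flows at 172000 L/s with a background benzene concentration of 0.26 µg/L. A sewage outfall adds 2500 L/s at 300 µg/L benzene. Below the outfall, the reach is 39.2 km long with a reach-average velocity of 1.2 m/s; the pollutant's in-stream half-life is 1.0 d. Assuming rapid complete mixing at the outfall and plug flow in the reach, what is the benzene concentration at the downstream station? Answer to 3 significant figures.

3.50 µg/L

Flow-weighted average: C = (172000·0.2600 + 2500·300.0) / 174500 = 794700/174500 = 4.554 µg/L.
Travel time t = 39.2·1000 / 1.2 = 32670 s = 9.074 h.
Half-life 1.0 d → k = ln 2 / 1.0 = 0.6931 d⁻¹.
Applying C = C₀e^(−kt): 4.554 × 0.7695 = 3.504 µg/L.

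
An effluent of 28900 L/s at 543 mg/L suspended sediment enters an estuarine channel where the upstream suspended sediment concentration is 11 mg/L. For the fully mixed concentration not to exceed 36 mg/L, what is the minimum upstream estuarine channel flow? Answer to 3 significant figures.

586000 L/s

Set C_mix = 36: (Q·11.00 + 28900·543.0) / (Q + 28900) = 36
→ Q = 28900·(543.0 − 36)/(36 − 11.00) = 586100 L/s.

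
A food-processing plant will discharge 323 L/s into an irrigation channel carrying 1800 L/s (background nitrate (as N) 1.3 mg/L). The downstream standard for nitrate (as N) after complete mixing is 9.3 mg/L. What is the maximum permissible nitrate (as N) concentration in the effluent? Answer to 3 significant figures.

At the limit, (Qr·Cr + Qe·Cₑ)/(Qr + Qe) = 9.3:
Cₑ = (2123·9.3 − 1800·1.300) / 323.0 = 53.88 mg/L.

53.9 mg/L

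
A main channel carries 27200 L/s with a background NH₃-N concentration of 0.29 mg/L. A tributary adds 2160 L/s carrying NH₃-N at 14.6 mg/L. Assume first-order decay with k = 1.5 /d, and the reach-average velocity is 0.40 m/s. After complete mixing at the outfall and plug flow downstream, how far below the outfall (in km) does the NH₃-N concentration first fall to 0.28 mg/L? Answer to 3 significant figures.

Flow-weighted average: C = (27200·0.2900 + 2160·14.60) / 29360 = 39420/29360 = 1.343 mg/L.
Set 1.343·exp(−k·t) = 0.28 → t = ln(1.343/0.28)/k = 90300 s = 25.08 h.
Distance = v·t = 0.40·90300 = 36120 m = 36.12 km.

36.1 km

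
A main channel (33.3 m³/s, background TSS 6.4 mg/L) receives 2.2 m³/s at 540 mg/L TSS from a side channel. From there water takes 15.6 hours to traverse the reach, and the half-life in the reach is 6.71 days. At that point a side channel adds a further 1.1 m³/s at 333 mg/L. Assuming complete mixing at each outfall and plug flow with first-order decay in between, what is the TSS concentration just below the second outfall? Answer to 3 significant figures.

45.8 mg/L

Mixed concentration C = ΣQC/ΣQ = (33.30·6.400 + 2.200·540.0) / 35.50 = 1401/35.50 = 39.47 mg/L; combined flow 35.50 m³/s.
Half-life 6.71 d → k = ln 2 / 6.71 = 0.1033 d⁻¹.
Applying C = C₀e^(−kt): 39.47 × 0.9351 = 36.91 mg/L.
Second outfall: C = (35.50·36.91 + 1.100·333.0)/36.60 = 45.80 mg/L.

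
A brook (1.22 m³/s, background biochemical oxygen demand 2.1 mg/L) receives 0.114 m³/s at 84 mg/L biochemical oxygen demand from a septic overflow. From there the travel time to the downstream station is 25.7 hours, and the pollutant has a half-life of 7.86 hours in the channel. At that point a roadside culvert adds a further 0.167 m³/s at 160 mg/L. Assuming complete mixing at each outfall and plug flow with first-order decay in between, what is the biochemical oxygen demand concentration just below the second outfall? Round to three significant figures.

18.6 mg/L

After mixing, C = (1.220·2.100 + 0.1140·84.00) / 1.334 = 12.14/1.334 = 9.099 mg/L; combined flow 1.334 m³/s.
Half-life 7.86 h → k = ln 2 / 7.86 = 0.08819 h⁻¹ = 2.116 d⁻¹.
After decay, C = 9.099 × e^(−kt) = 9.099 × 0.1037 = 0.9434 mg/L.
Second outfall: C = (1.334·0.9434 + 0.1670·160.0)/1.501 = 18.64 mg/L.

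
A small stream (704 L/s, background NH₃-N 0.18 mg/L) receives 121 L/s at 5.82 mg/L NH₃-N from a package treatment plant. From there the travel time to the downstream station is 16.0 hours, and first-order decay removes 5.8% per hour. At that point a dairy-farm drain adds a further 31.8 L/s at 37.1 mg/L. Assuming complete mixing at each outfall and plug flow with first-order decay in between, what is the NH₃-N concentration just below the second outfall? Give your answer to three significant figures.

1.75 mg/L

After mixing, C = (704.0·0.1800 + 121.0·5.820) / 825.0 = 830.9/825.0 = 1.007 mg/L; combined flow 825.0 L/s.
5.8%/h lost → k = −ln(1 − 0.058) = 0.05975 h⁻¹.
Decay over the reach: 1.007·exp(−kt) = 1.007·0.3844 = 0.3872 mg/L.
Second outfall: C = (825.0·0.3872 + 31.80·37.10)/856.8 = 1.750 mg/L.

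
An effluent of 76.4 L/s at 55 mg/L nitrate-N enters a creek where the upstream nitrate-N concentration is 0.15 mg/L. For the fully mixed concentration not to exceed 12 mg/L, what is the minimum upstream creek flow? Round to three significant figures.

277 L/s

Set C_mix = 12: (Q·0.1500 + 76.40·55.00) / (Q + 76.40) = 12
→ Q = 76.40·(55.00 − 12)/(12 − 0.1500) = 277.2 L/s.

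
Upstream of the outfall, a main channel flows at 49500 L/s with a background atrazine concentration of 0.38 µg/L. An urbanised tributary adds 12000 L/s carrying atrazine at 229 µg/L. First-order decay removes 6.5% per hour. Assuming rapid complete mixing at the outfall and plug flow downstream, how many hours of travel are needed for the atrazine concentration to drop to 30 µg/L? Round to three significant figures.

Conservation of mass: C = (49500·0.3800 + 12000·229.0) / 61500 = 2767000/61500 = 44.99 µg/L.
6.5%/h lost → k = −ln(1 − 0.065) = 0.06721 h⁻¹.
44.99·exp(−k·t) = 30 → t = ln(44.99/30)/k = 21710 s = 6.029 h.

6.03 h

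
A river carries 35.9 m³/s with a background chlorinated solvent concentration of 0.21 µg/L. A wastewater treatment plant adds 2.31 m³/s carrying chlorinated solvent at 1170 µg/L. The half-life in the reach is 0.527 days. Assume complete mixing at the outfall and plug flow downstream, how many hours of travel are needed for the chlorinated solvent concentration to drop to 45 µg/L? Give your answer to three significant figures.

8.30 h

Mixed concentration C = ΣQC/ΣQ = (35.90·0.2100 + 2.310·1170) / 38.21 = 2710/38.21 = 70.93 µg/L.
Half-life 0.527 d → k = ln 2 / 0.527 = 1.315 d⁻¹.
70.93·exp(−k·t) = 45 → t = ln(70.93/45)/k = 29890 s = 8.303 h.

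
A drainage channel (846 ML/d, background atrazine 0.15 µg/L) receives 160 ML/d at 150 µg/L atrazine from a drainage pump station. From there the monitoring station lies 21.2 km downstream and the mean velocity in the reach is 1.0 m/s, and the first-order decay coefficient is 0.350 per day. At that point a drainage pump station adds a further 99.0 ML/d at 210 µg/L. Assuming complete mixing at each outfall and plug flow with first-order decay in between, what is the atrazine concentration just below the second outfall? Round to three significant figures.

Mass balance: C = (846.0·0.1500 + 160.0·150.0) / 1006 = 24130/1006 = 23.98 µg/L; combined flow 1006 ML/d.
Travel time t = 21.2·1000 / 1.0 = 21200 s = 5.889 h.
Applying C = C₀e^(−kt): 23.98 × 0.9177 = 22.01 µg/L.
At the second outfall, C = (1006·22.01 + 99.00·210.0) / (1006 + 99.00) = 38.85 µg/L.

38.9 µg/L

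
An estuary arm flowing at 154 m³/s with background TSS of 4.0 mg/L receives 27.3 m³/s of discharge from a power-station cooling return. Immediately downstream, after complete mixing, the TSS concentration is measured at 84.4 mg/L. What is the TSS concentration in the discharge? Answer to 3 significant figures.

Mass balance: 154.0·4.000 + 27.30·Cₑ = 181.3·84.40
→ Cₑ = (181.3·84.40 − 154.0·4.000) / 27.30 = 537.9 mg/L.

538 mg/L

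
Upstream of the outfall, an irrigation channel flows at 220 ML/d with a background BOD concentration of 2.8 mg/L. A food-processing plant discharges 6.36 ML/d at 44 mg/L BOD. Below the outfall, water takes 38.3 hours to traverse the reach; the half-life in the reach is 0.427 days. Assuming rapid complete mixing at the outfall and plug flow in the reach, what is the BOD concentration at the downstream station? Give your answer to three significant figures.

Conservation of mass: C = (220.0·2.800 + 6.360·44.00) / 226.4 = 895.8/226.4 = 3.958 mg/L.
Half-life 0.427 d → k = ln 2 / 0.427 = 1.623 d⁻¹.
Decay over the reach: 3.958·exp(−kt) = 3.958·0.07498 = 0.2967 mg/L.

0.297 mg/L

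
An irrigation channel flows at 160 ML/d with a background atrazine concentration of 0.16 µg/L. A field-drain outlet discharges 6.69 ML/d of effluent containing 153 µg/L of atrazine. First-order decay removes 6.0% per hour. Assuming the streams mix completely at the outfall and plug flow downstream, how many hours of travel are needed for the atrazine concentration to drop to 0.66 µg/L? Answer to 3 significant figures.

Flow-weighted average: C = (160.0·0.1600 + 6.690·153.0) / 166.7 = 1049/166.7 = 6.294 µg/L.
6.0%/h lost → k = −ln(1 − 0.06) = 0.06188 h⁻¹.
6.294·exp(−k·t) = 0.66 → t = ln(6.294/0.66)/k = 131200 s = 36.45 h.

36.4 h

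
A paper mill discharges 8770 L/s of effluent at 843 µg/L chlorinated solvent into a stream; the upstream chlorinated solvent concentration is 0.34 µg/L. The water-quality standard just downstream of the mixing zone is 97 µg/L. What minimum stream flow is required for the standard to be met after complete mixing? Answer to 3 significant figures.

67700 L/s

Set C_mix = 97: (Q·0.3400 + 8770·843.0) / (Q + 8770) = 97
→ Q = 8770·(843.0 − 97)/(97 − 0.3400) = 67680 L/s.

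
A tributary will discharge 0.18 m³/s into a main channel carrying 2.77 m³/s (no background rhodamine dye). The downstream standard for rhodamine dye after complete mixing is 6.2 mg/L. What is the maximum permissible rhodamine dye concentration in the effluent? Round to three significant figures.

At the limit, (Qr·Cr + Qe·Cₑ)/(Qr + Qe) = 6.2:
Cₑ = (2.950·6.2 − 2.770·0) / 0.1800 = 101.6 mg/L.

102 mg/L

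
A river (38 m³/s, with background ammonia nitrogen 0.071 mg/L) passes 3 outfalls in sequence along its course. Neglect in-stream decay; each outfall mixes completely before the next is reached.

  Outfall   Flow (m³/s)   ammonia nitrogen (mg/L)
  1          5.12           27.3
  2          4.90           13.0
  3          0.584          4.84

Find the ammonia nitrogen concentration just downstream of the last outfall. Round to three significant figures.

Outfall 1: combined Q = 43.12 m³/s; C = (38.00·0.07100 + 5.120·27.30)/43.12 = 3.304 mg/L.
Outfall 2: combined Q = 48.02 m³/s; C = (43.12·3.304 + 4.900·13.00)/48.02 = 4.294 mg/L.
Outfall 3: combined Q = 48.60 m³/s; C = (48.02·4.294 + 0.5840·4.840)/48.60 = 4.300 mg/L.

4.30 mg/L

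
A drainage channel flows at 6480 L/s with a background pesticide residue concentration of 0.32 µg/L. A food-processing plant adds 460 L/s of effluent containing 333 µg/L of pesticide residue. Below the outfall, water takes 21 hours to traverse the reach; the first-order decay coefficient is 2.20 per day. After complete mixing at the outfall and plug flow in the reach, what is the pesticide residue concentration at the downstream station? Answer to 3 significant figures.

3.26 µg/L

Flow-weighted average: C = (6480·0.3200 + 460.0·333.0) / 6940 = 155300/6940 = 22.37 µg/L.
Applying C = C₀e^(−kt): 22.37 × 0.1459 = 3.263 µg/L.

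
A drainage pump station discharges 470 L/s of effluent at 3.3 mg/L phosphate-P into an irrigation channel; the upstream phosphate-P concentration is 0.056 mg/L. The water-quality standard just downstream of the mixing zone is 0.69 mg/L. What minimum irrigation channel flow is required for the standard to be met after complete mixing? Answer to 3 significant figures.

1930 L/s

Set C_mix = 0.69: (Q·0.05600 + 470.0·3.300) / (Q + 470.0) = 0.69
→ Q = 470.0·(3.300 − 0.69)/(0.69 − 0.05600) = 1935 L/s.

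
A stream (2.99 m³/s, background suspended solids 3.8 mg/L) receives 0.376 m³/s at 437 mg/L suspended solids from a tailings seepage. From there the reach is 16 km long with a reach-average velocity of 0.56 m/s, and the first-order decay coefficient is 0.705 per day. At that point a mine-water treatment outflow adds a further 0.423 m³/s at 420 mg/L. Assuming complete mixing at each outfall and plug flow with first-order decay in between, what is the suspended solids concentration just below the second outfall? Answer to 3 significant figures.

Flow-weighted average: C = (2.990·3.800 + 0.3760·437.0) / 3.366 = 175.7/3.366 = 52.19 mg/L; combined flow 3.366 m³/s.
Travel time t = 16·1000 / 0.56 = 28570 s = 7.937 h.
Applying C = C₀e^(−kt): 52.19 × 0.7920 = 41.34 mg/L.
At the second outfall, C = (3.366·41.34 + 0.4230·420.0) / (3.366 + 0.4230) = 83.61 mg/L.

83.6 mg/L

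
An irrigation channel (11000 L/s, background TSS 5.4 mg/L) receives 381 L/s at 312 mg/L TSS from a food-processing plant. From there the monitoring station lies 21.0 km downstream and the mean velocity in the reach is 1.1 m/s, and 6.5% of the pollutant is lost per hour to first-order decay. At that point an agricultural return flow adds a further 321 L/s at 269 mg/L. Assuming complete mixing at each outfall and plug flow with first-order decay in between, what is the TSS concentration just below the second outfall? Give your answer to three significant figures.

18.0 mg/L

Mixed concentration C = ΣQC/ΣQ = (11000·5.400 + 381.0·312.0) / 11380 = 178300/11380 = 15.66 mg/L; combined flow 11380 L/s.
Travel time t = 21.0·1000 / 1.1 = 19090 s = 5.303 h.
6.5%/h lost → k = −ln(1 − 0.065) = 0.06721 h⁻¹.
After decay, C = 15.66 × e^(−kt) = 15.66 × 0.7002 = 10.97 mg/L.
At the second outfall, C = (11380·10.97 + 321.0·269.0) / (11380 + 321.0) = 18.05 mg/L.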